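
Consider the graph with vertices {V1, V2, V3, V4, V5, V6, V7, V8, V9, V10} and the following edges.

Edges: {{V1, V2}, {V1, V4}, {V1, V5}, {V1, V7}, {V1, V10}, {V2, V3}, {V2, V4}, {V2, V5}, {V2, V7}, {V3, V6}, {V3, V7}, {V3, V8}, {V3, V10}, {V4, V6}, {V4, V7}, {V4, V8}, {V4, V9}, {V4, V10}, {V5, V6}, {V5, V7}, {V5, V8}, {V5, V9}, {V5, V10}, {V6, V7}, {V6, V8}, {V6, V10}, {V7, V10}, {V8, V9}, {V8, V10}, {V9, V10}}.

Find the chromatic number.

4

V5, V6, V7, V10 are mutually adjacent (a clique of size 4), so at least 4 colors are needed.
4 colors suffice: color red → {V2, V10}; color blue → {V7, V8}; color green → {V3, V4, V5}; color yellow → {V1, V6, V9}. Each edge has distinct colors on its endpoints.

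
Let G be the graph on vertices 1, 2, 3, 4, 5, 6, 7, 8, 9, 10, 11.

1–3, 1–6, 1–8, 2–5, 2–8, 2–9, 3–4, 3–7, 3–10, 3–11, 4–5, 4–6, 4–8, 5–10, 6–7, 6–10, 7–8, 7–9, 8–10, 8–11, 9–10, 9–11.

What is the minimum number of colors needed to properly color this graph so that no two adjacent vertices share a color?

2

2 and 5 are adjacent, so at least 2 colors are needed.
A valid assignment using 2 colors: 1=blue, 2=blue, 3=red, 4=blue, 5=red, 6=red, 7=blue, 8=red, 9=red, 10=blue, 11=blue. No two adjacent vertices share a color.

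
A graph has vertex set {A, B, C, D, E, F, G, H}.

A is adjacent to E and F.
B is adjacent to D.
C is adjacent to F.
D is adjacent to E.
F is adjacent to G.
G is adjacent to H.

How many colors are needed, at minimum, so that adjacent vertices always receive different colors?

2

A and F are adjacent, so at least 2 colors are needed.
2 colors suffice: A=blue, B=red, C=blue, D=blue, E=red, F=red, G=blue, H=red. Every edge joins two different colors.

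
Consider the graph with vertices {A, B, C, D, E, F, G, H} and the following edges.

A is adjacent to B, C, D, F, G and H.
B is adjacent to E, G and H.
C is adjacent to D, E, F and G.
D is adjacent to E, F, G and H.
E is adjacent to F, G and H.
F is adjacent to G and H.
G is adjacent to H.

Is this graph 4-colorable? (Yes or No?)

No

D, E, F, G, H are pairwise adjacent (a clique of size 5), so at least 5 colors are needed.
So 4 colors are not enough.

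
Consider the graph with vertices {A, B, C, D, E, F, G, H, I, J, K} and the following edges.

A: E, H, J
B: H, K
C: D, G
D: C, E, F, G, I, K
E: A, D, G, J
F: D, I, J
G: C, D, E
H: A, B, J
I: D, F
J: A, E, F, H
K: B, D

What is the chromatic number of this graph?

D, F, I form a triangle, so at least 3 colors are needed.
3 colors suffice: color 1 → {B, D, J}; color 2 → {C, E, F, H, K}; color 3 → {A, G, I}. Every edge joins two different colors.

3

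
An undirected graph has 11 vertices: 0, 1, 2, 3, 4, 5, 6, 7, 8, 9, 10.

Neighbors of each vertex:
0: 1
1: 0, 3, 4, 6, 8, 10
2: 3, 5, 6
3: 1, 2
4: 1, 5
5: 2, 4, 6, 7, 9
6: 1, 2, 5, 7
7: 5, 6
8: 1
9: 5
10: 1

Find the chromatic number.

3

2, 5, 6 form a triangle, so at least 3 colors are needed.
One proper 3-coloring: 0=blue, 1=red, 2=green, 3=blue, 4=blue, 5=red, 6=blue, 7=green, 8=blue, 9=blue, 10=blue. Each edge has distinct colors on its endpoints.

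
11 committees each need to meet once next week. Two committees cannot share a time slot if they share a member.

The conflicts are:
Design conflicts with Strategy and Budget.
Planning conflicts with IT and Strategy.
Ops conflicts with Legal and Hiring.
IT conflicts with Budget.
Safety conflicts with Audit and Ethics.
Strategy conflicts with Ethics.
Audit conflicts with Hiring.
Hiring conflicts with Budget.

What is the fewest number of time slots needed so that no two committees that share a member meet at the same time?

3

The cycle Budget-Design-Strategy-Planning-IT-Budget has odd length 5, so it cannot be 2-colored; at least 3 time slots are needed.
3 time slots suffice: Design=3, Planning=2, Ops=2, IT=1, Safety=1, Legal=1, Strategy=1, Audit=2, Hiring=1, Ethics=2, Budget=2. No two conflicting committees share a time slot.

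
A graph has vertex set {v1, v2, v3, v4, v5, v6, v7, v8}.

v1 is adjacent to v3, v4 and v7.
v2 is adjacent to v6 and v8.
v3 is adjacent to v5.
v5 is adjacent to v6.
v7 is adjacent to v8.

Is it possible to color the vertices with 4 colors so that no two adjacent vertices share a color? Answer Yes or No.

Yes

The chromatic number is 3. The cycle v8-v7-v1-v3-v5-v6-v2-v8 has odd length 7, so it cannot be 2-colored; at least 3 colors are needed.
3 colors suffice: v1=R, v2=B, v3=B, v4=B, v5=G, v6=R, v7=B, v8=R.
Since 4 ≥ 3, a proper 4-coloring certainly exists.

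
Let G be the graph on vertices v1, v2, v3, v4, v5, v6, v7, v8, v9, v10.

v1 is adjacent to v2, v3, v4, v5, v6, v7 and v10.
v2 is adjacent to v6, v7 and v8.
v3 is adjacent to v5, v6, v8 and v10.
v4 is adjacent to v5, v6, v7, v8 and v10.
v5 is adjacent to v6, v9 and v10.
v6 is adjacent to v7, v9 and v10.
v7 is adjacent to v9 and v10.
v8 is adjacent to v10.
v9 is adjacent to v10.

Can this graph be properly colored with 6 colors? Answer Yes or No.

Yes

The chromatic number is 5. v1, v4, v6, v7, v10 are mutually adjacent (a clique of size 5), so at least 5 colors are needed.
5 colors suffice: color 1 → {v6, v8}; color 2 → {v2, v10}; color 3 → {v1, v9}; color 4 → {v5, v7}; color 5 → {v3, v4}.
Since 6 ≥ 5, a proper 6-coloring certainly exists.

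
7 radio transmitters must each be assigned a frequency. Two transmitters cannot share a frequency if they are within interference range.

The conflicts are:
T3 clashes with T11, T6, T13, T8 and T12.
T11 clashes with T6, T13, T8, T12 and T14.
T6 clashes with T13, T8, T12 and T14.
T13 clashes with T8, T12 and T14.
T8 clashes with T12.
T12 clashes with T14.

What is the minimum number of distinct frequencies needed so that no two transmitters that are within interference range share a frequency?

6

T3, T11, T6, T13, T8, T12 are mutually in conflict, so at least 6 frequencies are needed.
6 frequencies suffice: frequency 1 → {T11}; frequency 2 → {T12}; frequency 3 → {T6}; frequency 4 → {T13}; frequency 5 → {T3, T14}; frequency 6 → {T8}. No two conflicting transmitters share a frequency.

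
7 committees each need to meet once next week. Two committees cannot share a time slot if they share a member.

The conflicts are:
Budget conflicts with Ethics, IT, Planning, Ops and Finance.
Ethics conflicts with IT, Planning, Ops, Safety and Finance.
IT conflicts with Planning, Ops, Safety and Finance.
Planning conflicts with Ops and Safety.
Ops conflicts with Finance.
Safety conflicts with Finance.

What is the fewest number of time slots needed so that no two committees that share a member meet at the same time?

Budget, Ethics, IT, Planning, Ops all conflict with each other, so at least 5 time slots are needed.
5 time slots suffice: time slot 1 → {Ethics}; time slot 2 → {IT}; time slot 3 → {Planning, Finance}; time slot 4 → {Budget, Safety}; time slot 5 → {Ops}. Each listed conflict is separated.

5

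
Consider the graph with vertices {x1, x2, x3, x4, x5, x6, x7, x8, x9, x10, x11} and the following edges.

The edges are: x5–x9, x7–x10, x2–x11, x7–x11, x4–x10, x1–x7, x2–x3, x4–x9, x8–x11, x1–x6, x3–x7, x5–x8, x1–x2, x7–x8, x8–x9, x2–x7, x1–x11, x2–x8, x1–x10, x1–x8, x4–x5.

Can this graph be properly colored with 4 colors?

x1, x2, x7, x8, x11 are pairwise adjacent (a clique of size 5), so at least 5 colors are needed.
So 4 colors are not enough.

No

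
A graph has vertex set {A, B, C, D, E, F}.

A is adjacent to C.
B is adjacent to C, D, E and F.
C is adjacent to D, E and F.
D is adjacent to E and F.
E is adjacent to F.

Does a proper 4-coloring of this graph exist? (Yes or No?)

B, C, D, E, F form a clique, so at least 5 colors are needed.
So 4 colors are not enough.

No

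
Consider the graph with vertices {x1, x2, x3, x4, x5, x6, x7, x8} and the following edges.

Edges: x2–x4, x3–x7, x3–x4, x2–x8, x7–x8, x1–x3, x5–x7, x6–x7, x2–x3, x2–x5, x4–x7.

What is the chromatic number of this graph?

3

x2, x3, x4 are pairwise adjacent, so at least 3 colors are needed.
One proper 3-coloring: x1=1, x2=1, x3=2, x4=3, x5=2, x6=2, x7=1, x8=2. Each edge has distinct colors on its endpoints.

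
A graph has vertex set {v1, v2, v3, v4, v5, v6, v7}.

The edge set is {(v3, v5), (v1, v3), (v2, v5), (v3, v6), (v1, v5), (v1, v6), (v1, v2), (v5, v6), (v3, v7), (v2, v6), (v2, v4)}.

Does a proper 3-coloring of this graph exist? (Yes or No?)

v1, v3, v5, v6 are mutually adjacent (a clique of size 4), so at least 4 colors are needed.
So 3 colors are not enough.

No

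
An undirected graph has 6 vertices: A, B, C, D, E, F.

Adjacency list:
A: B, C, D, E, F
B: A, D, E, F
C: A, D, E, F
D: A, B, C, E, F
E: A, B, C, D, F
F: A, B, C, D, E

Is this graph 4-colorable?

A, B, D, E, F are mutually adjacent (a clique of size 5), so at least 5 colors are needed.
So 4 colors are not enough.

No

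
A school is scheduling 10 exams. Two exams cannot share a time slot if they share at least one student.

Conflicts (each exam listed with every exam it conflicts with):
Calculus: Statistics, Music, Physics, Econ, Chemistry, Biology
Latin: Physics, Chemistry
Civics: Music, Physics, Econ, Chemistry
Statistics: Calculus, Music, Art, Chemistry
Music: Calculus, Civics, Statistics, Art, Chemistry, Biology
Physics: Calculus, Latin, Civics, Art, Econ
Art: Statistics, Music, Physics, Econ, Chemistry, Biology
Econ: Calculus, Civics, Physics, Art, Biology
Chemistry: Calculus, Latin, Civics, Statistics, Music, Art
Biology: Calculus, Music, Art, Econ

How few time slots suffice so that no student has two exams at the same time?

4

Statistics, Music, Art, Chemistry pairwise conflict, so at least 4 time slots are needed.
4 time slots suffice: time slot 1 → {Calculus, Latin, Civics, Art}; time slot 2 → {Econ, Chemistry}; time slot 3 → {Music, Physics}; time slot 4 → {Statistics, Biology}. Every pair that conflicts lands in different time slots.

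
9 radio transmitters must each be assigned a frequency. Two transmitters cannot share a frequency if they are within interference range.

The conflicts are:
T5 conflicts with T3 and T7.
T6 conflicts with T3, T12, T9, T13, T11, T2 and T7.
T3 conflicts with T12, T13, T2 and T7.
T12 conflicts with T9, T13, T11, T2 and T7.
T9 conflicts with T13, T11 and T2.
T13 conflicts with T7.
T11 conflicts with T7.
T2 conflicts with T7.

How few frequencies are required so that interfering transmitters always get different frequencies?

T6, T3, T12, T13, T7 pairwise conflict, so at least 5 frequencies are needed.
Using 5 frequencies: T5=1, T6=1, T3=4, T12=3, T9=2, T13=5, T11=4, T2=5, T7=2. Each listed conflict is separated.

5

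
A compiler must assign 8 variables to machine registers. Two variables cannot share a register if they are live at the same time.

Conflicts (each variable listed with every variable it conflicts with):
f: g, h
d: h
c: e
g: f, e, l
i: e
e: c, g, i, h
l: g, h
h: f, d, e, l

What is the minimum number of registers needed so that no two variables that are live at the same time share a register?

d and h conflict, so at least 2 registers are needed.
2 registers suffice: register 1 → {f, d, e, l}; register 2 → {c, g, i, h}. No two conflicting variables share a register.

2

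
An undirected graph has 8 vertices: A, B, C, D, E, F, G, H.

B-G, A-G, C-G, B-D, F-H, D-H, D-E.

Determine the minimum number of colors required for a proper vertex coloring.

A and G are adjacent, so at least 2 colors are needed.
2 colors suffice: A=2, B=2, C=2, D=1, E=2, F=1, G=1, H=2. Every edge joins two different colors.

2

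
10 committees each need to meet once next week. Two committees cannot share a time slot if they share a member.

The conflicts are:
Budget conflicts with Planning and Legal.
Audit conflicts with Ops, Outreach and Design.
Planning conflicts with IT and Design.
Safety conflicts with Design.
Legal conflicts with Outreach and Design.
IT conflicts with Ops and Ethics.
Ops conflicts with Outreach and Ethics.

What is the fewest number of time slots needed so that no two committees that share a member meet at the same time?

Audit, Ops, Outreach all conflict with each other, so at least 3 time slots are needed.
3 time slots suffice: Budget=1, Audit=2, Planning=3, Safety=2, Legal=2, IT=2, Ops=1, Outreach=3, Ethics=3, Design=1. Every pair that conflicts lands in different time slots.

3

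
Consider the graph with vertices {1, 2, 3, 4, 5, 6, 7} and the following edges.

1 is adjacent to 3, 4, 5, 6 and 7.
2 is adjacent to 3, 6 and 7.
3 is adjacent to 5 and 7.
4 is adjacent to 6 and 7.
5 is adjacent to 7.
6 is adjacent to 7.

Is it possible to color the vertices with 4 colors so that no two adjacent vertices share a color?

Yes

The chromatic number is 4. 1, 4, 6, 7 are pairwise adjacent (a clique of size 4), so at least 4 colors are needed.
4 colors suffice: color a → {7}; color b → {1, 2}; color c → {3, 6}; color d → {4, 5}.
That is already a proper 4-coloring.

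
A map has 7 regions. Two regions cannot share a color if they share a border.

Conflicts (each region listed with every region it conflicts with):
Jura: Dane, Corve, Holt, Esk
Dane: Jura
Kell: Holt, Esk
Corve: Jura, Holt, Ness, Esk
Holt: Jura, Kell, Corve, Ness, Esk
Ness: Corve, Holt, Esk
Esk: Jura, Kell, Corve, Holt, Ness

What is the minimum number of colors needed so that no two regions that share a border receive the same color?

Jura, Corve, Holt, Esk are mutually in conflict, so at least 4 colors are needed.
4 colors suffice: color 1 → {Dane, Holt}; color 2 → {Esk}; color 3 → {Jura, Kell, Ness}; color 4 → {Corve}. Every pair that conflicts lands in different colors.

4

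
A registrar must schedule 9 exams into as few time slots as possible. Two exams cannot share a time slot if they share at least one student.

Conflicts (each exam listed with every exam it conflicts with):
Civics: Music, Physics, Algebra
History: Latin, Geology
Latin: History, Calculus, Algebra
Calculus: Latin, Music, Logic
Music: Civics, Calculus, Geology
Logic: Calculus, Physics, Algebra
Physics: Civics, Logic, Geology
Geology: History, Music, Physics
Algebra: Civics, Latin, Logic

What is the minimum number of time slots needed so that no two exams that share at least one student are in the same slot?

The cycle Calculus-Logic-Algebra-Civics-Music-Calculus has odd length 5, so it cannot be 2-colored; at least 3 time slots are needed.
A valid assignment using 3 time slots: Civics=2, History=1, Latin=2, Calculus=3, Music=1, Logic=2, Physics=1, Geology=2, Algebra=1. Each listed conflict is separated.

3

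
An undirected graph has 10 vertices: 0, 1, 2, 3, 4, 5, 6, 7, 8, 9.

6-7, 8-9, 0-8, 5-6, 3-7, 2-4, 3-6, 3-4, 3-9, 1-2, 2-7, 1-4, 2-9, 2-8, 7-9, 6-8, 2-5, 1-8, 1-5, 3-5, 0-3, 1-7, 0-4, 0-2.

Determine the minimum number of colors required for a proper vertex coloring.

1, 2, 4 are mutually adjacent, so at least 3 colors are needed.
3 colors suffice: 0=b, 1=b, 2=a, 3=a, 4=c, 5=c, 6=b, 7=c, 8=c, 9=b. No two adjacent vertices share a color.

3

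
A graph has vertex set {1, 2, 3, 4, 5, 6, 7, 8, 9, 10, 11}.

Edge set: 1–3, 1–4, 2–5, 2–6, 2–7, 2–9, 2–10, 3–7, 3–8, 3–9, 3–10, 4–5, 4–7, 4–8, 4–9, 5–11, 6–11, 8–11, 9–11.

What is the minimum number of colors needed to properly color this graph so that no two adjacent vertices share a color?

2

3 and 8 are adjacent, so at least 2 colors are needed.
2 colors suffice: color a → {2, 3, 4, 11}; color b → {1, 5, 6, 7, 8, 9, 10}. Each edge has distinct colors on its endpoints.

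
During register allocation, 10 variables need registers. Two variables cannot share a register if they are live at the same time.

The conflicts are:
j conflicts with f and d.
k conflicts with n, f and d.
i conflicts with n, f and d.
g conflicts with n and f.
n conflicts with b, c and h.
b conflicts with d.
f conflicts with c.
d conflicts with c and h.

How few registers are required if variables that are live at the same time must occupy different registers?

2

n and b conflict, so at least 2 registers are needed.
2 registers suffice: j=2, k=2, i=2, g=2, n=1, b=2, f=1, d=1, c=2, h=2. No two conflicting variables share a register.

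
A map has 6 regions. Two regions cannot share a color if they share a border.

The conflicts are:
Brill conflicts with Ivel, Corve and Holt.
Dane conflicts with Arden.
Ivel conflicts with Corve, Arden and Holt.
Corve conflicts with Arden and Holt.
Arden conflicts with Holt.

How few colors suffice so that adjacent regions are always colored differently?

Ivel, Corve, Arden, Holt are mutually in conflict, so at least 4 colors are needed.
4 colors suffice: color 1 → {Brill, Arden}; color 2 → {Dane, Corve}; color 3 → {Ivel}; color 4 → {Holt}. No two conflicting regions share a color.

4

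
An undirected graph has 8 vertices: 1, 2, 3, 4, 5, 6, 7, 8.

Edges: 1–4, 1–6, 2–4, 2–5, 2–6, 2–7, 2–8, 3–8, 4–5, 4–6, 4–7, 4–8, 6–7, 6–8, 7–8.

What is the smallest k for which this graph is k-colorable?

2, 4, 6, 7, 8 are pairwise adjacent (a clique of size 5), so at least 5 colors are needed.
5 colors suffice: color red → {3, 4}; color blue → {5, 6}; color green → {1, 2}; color yellow → {8}; color purple → {7}. Every edge joins two different colors.

5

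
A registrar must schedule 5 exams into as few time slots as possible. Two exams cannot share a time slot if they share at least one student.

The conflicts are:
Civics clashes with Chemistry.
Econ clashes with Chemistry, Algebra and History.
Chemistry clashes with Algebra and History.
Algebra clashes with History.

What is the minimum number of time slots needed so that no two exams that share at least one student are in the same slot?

Econ, Chemistry, Algebra, History all conflict with each other, so at least 4 time slots are needed.
4 time slots suffice: Civics=2, Econ=3, Chemistry=1, Algebra=2, History=4. Each listed conflict is separated.

4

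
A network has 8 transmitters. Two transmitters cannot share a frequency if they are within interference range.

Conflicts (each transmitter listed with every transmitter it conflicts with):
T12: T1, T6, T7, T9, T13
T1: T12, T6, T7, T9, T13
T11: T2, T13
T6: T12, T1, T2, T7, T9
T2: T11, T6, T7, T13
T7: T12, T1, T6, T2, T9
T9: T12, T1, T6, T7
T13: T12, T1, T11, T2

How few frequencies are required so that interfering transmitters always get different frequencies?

T12, T1, T6, T7, T9 all conflict with each other, so at least 5 frequencies are needed.
Using 5 frequencies: T12=1, T1=4, T11=3, T6=2, T2=1, T7=3, T9=5, T13=2. No two conflicting transmitters share a frequency.

5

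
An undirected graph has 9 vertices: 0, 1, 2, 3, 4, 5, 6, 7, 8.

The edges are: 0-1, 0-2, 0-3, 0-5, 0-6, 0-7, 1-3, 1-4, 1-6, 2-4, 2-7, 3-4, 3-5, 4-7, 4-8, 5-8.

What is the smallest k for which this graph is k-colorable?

0, 3, 5 are pairwise adjacent, so at least 3 colors are needed.
3 colors suffice: color red → {0, 4}; color blue → {1, 2, 5}; color green → {3, 6, 7, 8}. Each edge has distinct colors on its endpoints.

3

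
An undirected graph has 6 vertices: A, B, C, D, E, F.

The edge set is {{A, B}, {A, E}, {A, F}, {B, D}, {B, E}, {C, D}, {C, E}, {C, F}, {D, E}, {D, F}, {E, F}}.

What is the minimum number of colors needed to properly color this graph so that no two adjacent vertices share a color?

4

C, D, E, F are mutually adjacent (a clique of size 4), so at least 4 colors are needed.
4 colors suffice: color 1 → {E}; color 2 → {B, F}; color 3 → {A, D}; color 4 → {C}. Every edge joins two different colors.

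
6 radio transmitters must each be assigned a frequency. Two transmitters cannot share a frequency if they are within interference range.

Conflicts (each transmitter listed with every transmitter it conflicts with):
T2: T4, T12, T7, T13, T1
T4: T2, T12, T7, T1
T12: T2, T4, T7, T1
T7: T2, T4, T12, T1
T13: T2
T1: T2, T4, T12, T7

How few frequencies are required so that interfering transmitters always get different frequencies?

5

T2, T4, T12, T7, T1 all conflict with each other, so at least 5 frequencies are needed.
Using 5 frequencies: T2=1, T4=2, T12=5, T7=4, T13=2, T1=3. Every pair that conflicts lands in different frequencies.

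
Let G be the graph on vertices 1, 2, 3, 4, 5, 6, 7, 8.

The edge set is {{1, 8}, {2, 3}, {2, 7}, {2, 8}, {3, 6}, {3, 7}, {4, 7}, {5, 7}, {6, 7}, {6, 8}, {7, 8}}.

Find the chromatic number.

2, 7, 8 form a triangle, so at least 3 colors are needed.
3 colors suffice: color red → {1, 7}; color blue → {3, 4, 5, 8}; color green → {2, 6}. Each edge has distinct colors on its endpoints.

3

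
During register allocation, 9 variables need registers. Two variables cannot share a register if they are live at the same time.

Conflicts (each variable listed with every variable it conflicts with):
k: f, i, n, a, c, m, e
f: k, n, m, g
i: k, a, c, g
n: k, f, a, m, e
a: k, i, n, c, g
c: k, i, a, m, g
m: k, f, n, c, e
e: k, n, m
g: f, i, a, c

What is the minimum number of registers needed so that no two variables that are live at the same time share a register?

4

k, n, m, e are mutually in conflict, so at least 4 registers are needed.
Using 4 registers: k=1, f=4, i=4, n=3, a=2, c=3, m=2, e=4, g=1. Each listed conflict is separated.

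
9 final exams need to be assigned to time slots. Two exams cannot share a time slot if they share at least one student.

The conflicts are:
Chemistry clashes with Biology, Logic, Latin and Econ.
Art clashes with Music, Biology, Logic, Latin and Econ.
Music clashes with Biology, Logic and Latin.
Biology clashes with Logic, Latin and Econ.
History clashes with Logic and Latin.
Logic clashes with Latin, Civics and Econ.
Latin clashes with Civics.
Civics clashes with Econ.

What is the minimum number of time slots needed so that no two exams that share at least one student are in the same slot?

Art, Music, Biology, Logic, Latin all conflict with each other, so at least 5 time slots are needed.
5 time slots suffice: time slot 1 → {Logic}; time slot 2 → {Latin, Econ}; time slot 3 → {Biology, History, Civics}; time slot 4 → {Chemistry, Art}; time slot 5 → {Music}. Every pair that conflicts lands in different time slots.

5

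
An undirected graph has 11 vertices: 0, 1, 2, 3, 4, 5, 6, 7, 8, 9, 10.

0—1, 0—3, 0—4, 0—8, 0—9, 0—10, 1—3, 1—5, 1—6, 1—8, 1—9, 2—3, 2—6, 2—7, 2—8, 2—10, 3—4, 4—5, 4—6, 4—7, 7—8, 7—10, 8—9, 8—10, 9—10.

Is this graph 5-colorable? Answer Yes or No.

Yes

The chromatic number is 4. 0, 8, 9, 10 form a clique, so at least 4 colors are needed.
One proper 4-coloring: 0=green, 1=red, 2=green, 3=blue, 4=red, 5=blue, 6=blue, 7=yellow, 8=blue, 9=yellow, 10=red.
Since 5 ≥ 4, a proper 5-coloring certainly exists.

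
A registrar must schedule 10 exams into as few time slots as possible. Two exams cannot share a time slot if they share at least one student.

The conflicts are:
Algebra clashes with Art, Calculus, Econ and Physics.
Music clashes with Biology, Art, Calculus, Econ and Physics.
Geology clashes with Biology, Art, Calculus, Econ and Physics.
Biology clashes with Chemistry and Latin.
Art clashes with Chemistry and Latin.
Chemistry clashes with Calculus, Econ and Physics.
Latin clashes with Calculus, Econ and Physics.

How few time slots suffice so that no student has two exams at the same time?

2

Geology and Econ conflict, so at least 2 time slots are needed.
2 time slots suffice: time slot 1 → {Biology, Art, Calculus, Econ, Physics}; time slot 2 → {Algebra, Music, Geology, Chemistry, Latin}. Each listed conflict is separated.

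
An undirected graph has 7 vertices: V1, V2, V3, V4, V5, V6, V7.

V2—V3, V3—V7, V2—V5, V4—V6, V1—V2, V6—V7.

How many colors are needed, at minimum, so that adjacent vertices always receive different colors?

V1 and V2 are adjacent, so at least 2 colors are needed.
2 colors suffice: V1=2, V2=1, V3=2, V4=1, V5=2, V6=2, V7=1. Each edge has distinct colors on its endpoints.

2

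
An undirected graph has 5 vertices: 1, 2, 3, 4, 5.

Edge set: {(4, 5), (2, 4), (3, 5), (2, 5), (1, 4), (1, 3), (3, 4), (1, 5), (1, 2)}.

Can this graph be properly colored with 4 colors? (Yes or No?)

The chromatic number is 4. 1, 3, 4, 5 are mutually adjacent (a clique of size 4), so at least 4 colors are needed.
4 colors suffice: color red → {5}; color blue → {4}; color green → {1}; color yellow → {2, 3}.
That is already a proper 4-coloring.

Yes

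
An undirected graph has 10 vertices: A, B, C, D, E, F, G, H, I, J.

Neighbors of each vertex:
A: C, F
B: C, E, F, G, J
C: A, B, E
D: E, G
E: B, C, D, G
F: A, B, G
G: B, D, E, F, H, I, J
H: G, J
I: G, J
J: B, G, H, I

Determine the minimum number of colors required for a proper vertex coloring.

3

B, G, J are mutually adjacent, so at least 3 colors are needed.
3 colors suffice: color red → {C, G}; color blue → {A, B, D, H, I}; color green → {E, F, J}. Each edge has distinct colors on its endpoints.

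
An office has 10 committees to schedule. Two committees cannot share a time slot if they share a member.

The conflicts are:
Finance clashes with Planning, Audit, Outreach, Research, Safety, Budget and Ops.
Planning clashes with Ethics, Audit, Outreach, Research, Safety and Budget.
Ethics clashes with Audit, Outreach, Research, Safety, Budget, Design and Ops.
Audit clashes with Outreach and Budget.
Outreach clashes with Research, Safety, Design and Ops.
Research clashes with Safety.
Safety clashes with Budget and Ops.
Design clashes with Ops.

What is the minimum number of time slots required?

Finance, Planning, Outreach, Research, Safety all conflict with each other, so at least 5 time slots are needed.
5 time slots suffice: Finance=2, Planning=3, Ethics=2, Audit=4, Outreach=1, Research=5, Safety=4, Budget=1, Design=4, Ops=3. Each listed conflict is separated.

5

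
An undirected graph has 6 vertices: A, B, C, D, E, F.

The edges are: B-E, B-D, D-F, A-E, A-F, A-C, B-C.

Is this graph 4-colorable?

The chromatic number is 3. The cycle A-E-B-D-F-A has odd length 5, so it cannot be 2-colored; at least 3 colors are needed.
3 colors suffice: color red → {A, B}; color blue → {C, E, F}; color green → {D}.
Since 4 ≥ 3, a proper 4-coloring certainly exists.

Yes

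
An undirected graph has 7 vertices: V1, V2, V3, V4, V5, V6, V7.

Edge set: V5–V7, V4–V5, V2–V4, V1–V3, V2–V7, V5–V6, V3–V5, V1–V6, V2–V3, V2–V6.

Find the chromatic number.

2

V2 and V6 are adjacent, so at least 2 colors are needed.
2 colors suffice: color 1 → {V1, V2, V5}; color 2 → {V3, V4, V6, V7}. Every edge joins two different colors.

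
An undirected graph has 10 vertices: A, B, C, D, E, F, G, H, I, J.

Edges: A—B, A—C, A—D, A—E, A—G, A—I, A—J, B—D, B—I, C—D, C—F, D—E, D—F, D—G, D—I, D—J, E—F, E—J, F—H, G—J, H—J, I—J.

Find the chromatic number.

4

A, D, G, J are pairwise adjacent (a clique of size 4), so at least 4 colors are needed.
One proper 4-coloring: A=blue, B=green, C=green, D=red, E=yellow, F=blue, G=yellow, H=red, I=yellow, J=green. Each edge has distinct colors on its endpoints.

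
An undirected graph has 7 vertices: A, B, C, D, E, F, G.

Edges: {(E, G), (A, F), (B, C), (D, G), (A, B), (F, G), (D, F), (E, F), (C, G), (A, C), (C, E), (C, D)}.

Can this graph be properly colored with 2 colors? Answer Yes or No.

E, F, G are mutually adjacent, so at least 3 colors are needed.
So 2 colors are not enough.

No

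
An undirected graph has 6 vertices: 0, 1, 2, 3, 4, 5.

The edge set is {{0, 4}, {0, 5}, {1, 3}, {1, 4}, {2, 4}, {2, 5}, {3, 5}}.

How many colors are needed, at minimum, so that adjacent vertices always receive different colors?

The cycle 1-3-5-2-4-1 has odd length 5, so it cannot be 2-colored; at least 3 colors are needed.
3 colors suffice: color a → {4, 5}; color b → {0, 2, 3}; color c → {1}. Every edge joins two different colors.

3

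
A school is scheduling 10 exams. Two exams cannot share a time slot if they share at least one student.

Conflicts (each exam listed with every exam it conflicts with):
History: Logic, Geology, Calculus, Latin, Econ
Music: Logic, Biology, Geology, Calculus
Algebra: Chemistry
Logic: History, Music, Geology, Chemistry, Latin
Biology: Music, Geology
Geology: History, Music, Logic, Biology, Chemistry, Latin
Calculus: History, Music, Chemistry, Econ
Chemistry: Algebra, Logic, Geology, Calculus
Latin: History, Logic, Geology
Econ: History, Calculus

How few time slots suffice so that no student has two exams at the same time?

History, Logic, Geology, Latin all conflict with each other, so at least 4 time slots are needed.
4 time slots suffice: time slot 1 → {Algebra, Geology, Calculus}; time slot 2 → {History, Music, Chemistry}; time slot 3 → {Logic, Biology, Econ}; time slot 4 → {Latin}. Every pair that conflicts lands in different time slots.

4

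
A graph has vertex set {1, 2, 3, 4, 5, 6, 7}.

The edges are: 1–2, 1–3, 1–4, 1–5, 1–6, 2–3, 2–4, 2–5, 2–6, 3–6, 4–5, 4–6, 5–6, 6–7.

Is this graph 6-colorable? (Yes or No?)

Yes

The chromatic number is 5. 1, 2, 4, 5, 6 are pairwise adjacent (a clique of size 5), so at least 5 colors are needed.
5 colors suffice: color red → {6}; color blue → {1, 7}; color green → {2}; color yellow → {3, 5}; color purple → {4}.
Since 6 ≥ 5, a proper 6-coloring certainly exists.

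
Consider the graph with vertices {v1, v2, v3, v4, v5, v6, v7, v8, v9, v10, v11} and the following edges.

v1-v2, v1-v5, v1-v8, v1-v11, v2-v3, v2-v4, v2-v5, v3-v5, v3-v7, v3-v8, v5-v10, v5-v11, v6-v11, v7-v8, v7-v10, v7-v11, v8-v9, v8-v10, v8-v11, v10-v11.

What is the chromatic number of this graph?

v7, v8, v10, v11 are mutually adjacent (a clique of size 4), so at least 4 colors are needed.
4 colors suffice: color 1 → {v2, v9, v11}; color 2 → {v4, v5, v6, v8}; color 3 → {v1, v3, v10}; color 4 → {v7}. Each edge has distinct colors on its endpoints.

4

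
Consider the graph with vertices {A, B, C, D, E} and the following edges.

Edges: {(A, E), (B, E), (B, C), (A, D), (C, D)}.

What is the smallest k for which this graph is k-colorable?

3

The cycle E-B-C-D-A-E has odd length 5, so it cannot be 2-colored; at least 3 colors are needed.
One proper 3-coloring: A=3, B=2, C=1, D=2, E=1. Every edge joins two different colors.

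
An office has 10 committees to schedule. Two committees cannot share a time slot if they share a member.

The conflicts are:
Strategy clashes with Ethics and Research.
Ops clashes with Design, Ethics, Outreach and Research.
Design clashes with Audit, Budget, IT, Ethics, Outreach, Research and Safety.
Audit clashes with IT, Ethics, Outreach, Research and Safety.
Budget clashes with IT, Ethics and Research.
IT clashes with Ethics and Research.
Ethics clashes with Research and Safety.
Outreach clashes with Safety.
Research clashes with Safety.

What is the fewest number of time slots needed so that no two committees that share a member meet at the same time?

5

Design, Audit, Ethics, Research, Safety pairwise conflict, so at least 5 time slots are needed.
A valid assignment using 5 time slots: Strategy=1, Ops=4, Design=1, Audit=4, Budget=4, IT=5, Ethics=3, Outreach=2, Research=2, Safety=5. Each listed conflict is separated.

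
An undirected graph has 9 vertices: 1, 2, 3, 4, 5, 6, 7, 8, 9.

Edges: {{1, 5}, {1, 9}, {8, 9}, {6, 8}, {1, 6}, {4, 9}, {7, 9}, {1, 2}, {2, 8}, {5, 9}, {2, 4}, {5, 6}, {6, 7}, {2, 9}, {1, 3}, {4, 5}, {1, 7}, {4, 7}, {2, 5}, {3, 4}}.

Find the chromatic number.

2, 4, 5, 9 are mutually adjacent (a clique of size 4), so at least 4 colors are needed.
4 colors suffice: color a → {3, 6, 9}; color b → {1, 4, 8}; color c → {5, 7}; color d → {2}. Each edge has distinct colors on its endpoints.

4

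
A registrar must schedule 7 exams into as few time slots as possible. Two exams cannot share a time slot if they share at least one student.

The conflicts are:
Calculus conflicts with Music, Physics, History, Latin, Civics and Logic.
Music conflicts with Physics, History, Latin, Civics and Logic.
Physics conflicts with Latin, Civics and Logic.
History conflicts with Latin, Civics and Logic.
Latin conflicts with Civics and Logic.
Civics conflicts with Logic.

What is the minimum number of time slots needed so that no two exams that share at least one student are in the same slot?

Calculus, Music, History, Latin, Civics, Logic pairwise conflict, so at least 6 time slots are needed.
6 time slots suffice: time slot 1 → {Latin}; time slot 2 → {Calculus}; time slot 3 → {Logic}; time slot 4 → {Civics}; time slot 5 → {Music}; time slot 6 → {Physics, History}. Each listed conflict is separated.

6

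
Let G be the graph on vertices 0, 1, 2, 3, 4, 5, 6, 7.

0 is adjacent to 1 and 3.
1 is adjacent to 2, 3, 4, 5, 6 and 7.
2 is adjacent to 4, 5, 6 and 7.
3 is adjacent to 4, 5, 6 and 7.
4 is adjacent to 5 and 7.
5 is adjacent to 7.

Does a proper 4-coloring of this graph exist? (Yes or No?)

1, 2, 4, 5, 7 are pairwise adjacent (a clique of size 5), so at least 5 colors are needed.
So 4 colors are not enough.

No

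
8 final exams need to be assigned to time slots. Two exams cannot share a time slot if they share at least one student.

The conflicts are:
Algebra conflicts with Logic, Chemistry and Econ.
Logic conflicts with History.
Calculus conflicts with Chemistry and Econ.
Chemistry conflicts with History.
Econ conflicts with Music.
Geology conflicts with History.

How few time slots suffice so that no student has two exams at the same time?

2

Algebra and Chemistry conflict, so at least 2 time slots are needed.
2 time slots suffice: time slot 1 → {Logic, Chemistry, Econ, Geology}; time slot 2 → {Algebra, Calculus, Music, History}. Each listed conflict is separated.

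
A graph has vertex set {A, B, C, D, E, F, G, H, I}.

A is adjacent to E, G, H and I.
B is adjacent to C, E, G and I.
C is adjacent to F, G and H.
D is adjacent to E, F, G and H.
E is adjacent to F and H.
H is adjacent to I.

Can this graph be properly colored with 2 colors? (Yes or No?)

No

B, C, G are mutually adjacent, so at least 3 colors are needed.
So 2 colors are not enough.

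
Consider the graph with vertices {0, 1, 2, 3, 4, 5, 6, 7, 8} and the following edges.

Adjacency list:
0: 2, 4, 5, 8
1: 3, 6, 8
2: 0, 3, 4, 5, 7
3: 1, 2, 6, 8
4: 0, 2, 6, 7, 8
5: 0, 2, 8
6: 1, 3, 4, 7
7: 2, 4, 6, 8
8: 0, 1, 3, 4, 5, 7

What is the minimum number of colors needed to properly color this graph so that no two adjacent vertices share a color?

3

1, 3, 8 are pairwise adjacent, so at least 3 colors are needed.
A valid assignment using 3 colors: 0=c, 1=c, 2=a, 3=b, 4=b, 5=b, 6=a, 7=c, 8=a. No two adjacent vertices share a color.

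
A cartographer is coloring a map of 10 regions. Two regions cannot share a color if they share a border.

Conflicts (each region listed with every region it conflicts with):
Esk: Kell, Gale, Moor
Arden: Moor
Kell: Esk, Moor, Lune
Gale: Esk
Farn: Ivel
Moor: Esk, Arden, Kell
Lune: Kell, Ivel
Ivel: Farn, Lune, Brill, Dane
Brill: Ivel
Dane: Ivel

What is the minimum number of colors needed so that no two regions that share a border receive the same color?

Esk, Kell, Moor pairwise conflict, so at least 3 colors are needed.
One proper 3-coloring: Esk=2, Arden=2, Kell=3, Gale=1, Farn=2, Moor=1, Lune=2, Ivel=1, Brill=2, Dane=2. No two conflicting regions share a color.

3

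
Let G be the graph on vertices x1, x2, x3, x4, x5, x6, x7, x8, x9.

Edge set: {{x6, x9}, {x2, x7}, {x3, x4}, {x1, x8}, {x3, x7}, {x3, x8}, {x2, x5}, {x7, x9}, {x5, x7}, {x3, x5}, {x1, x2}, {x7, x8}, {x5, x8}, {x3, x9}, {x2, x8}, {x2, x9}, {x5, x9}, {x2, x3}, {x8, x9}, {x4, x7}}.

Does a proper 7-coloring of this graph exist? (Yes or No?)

The chromatic number is 6. x2, x3, x5, x7, x8, x9 are pairwise adjacent (a clique of size 6), so at least 6 colors are needed.
6 colors suffice: color 1 → {x1, x3, x6}; color 2 → {x4, x9}; color 3 → {x2}; color 4 → {x8}; color 5 → {x7}; color 6 → {x5}.
Since 7 ≥ 6, a proper 7-coloring certainly exists.

Yes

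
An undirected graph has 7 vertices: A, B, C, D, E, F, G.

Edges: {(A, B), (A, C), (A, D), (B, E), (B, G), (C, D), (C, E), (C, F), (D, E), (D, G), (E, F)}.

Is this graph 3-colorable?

Yes

The chromatic number is 3. A, C, D form a triangle, so at least 3 colors are needed.
One proper 3-coloring: A=2, B=1, C=3, D=1, E=2, F=1, G=2.
That is already a proper 3-coloring.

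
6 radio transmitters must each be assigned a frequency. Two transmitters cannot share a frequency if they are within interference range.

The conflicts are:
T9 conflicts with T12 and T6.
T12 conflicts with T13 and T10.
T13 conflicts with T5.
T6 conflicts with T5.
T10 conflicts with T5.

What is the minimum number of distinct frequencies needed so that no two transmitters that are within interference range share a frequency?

The cycle T9-T6-T5-T10-T12-T9 has odd length 5, so it cannot be 2-colored; at least 3 frequencies are needed.
3 frequencies suffice: frequency 1 → {T12, T5}; frequency 2 → {T13, T6, T10}; frequency 3 → {T9}. Each listed conflict is separated.

3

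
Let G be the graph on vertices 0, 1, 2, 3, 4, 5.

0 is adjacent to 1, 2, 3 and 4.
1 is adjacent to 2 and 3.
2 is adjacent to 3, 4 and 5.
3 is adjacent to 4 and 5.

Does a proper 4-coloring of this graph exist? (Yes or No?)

The chromatic number is 4. 0, 2, 3, 4 are mutually adjacent (a clique of size 4), so at least 4 colors are needed.
4 colors suffice: color a → {3}; color b → {2}; color c → {0, 5}; color d → {1, 4}.
That is already a proper 4-coloring.

Yes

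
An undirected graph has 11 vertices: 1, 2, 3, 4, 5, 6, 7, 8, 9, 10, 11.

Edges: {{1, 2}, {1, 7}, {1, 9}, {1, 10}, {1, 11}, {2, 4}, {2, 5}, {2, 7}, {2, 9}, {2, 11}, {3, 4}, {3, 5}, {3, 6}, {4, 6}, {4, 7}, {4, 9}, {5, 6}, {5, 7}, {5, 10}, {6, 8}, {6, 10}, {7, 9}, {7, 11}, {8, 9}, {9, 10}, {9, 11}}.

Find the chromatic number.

1, 2, 7, 9, 11 are pairwise adjacent (a clique of size 5), so at least 5 colors are needed.
5 colors suffice: color red → {6, 9}; color blue → {2, 3, 8, 10}; color green → {7}; color yellow → {1, 4, 5}; color purple → {11}. Each edge has distinct colors on its endpoints.

5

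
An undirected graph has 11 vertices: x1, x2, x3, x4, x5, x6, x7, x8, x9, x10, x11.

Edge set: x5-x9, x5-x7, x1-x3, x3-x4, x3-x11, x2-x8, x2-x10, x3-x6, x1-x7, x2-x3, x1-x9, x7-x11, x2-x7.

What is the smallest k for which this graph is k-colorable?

2

x2 and x10 are adjacent, so at least 2 colors are needed.
2 colors suffice: color 1 → {x3, x7, x8, x9, x10}; color 2 → {x1, x2, x4, x5, x6, x11}. No two adjacent vertices share a color.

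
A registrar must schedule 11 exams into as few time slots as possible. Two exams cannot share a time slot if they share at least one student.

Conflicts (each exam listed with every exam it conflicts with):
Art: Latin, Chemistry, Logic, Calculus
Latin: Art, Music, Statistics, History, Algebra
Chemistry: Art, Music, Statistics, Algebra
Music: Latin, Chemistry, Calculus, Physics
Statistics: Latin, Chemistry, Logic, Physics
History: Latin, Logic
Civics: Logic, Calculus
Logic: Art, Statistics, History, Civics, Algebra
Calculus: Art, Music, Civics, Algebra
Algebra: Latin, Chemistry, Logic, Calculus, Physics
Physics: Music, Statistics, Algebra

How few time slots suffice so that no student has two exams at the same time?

Civics and Logic conflict, so at least 2 time slots are needed.
2 time slots suffice: time slot 1 → {Latin, Chemistry, Logic, Calculus, Physics}; time slot 2 → {Art, Music, Statistics, History, Civics, Algebra}. No two conflicting exams share a time slot.

2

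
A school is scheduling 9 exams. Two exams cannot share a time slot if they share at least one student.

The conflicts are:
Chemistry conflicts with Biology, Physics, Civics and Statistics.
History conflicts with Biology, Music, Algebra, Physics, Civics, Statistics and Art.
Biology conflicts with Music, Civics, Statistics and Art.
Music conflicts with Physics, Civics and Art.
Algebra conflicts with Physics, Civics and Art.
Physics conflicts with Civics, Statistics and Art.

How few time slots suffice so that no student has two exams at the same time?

History, Music, Physics, Civics pairwise conflict, so at least 4 time slots are needed.
A valid assignment using 4 time slots: Chemistry=2, History=2, Biology=1, Music=4, Algebra=4, Physics=1, Civics=3, Statistics=3, Art=3. Each listed conflict is separated.

4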